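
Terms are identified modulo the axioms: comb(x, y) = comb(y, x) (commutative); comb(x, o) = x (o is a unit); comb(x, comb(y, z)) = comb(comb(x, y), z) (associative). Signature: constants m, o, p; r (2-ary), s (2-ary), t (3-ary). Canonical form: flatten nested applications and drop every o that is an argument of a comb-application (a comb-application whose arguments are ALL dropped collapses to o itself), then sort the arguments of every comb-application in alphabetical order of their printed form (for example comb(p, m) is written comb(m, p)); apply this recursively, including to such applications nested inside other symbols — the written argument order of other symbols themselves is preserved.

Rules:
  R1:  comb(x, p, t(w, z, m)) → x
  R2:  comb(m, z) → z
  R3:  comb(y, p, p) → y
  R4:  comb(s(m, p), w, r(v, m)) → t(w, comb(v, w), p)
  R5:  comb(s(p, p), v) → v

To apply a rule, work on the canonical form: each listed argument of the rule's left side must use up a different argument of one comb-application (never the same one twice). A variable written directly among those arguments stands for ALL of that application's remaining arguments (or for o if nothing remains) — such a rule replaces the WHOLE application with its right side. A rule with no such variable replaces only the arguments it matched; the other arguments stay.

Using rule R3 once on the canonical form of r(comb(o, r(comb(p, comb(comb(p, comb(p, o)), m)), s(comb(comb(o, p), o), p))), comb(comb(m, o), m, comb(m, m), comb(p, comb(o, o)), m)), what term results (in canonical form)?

Canonical form:  r(r(comb(m, p, p, p), s(p, p)), comb(m, m, m, m, m, p))
R3 matches:  uses p, p;  y := comb(m, p)
The extension variable absorbs all remaining arguments, so the whole application is rewritten.
New term:  r(r(comb(m, p), s(p, p)), comb(m, m, m, m, m, p))

Answer: r(r(comb(m, p), s(p, p)), comb(m, m, m, m, m, p))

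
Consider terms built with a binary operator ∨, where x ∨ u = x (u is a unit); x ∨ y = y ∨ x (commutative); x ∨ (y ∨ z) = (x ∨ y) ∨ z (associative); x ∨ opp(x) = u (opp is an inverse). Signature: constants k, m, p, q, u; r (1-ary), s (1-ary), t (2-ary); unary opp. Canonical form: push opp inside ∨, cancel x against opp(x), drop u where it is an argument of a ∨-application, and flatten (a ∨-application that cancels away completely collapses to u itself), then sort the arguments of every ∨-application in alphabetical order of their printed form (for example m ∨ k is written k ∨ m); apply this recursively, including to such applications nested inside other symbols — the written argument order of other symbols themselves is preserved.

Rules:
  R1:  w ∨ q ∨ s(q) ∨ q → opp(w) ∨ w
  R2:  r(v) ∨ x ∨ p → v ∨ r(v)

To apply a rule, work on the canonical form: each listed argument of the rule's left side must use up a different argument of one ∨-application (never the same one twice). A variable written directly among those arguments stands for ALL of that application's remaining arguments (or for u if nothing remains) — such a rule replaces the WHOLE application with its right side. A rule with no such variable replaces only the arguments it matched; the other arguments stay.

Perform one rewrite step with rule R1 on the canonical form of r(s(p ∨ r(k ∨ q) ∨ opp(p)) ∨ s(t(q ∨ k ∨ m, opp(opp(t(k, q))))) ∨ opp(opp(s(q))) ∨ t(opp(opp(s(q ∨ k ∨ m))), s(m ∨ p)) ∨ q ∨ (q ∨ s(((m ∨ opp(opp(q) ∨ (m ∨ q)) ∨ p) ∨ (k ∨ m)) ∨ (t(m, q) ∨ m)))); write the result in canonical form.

Canonical form:  r(q ∨ q ∨ s(k ∨ m ∨ m ∨ p ∨ t(m, q)) ∨ s(q) ∨ s(r(k ∨ q)) ∨ s(t(k ∨ m ∨ q, t(k, q))) ∨ t(s(k ∨ m ∨ q), s(m ∨ p)))
Match R1:  consume q, q, s(q);  w := s(k ∨ m ∨ m ∨ p ∨ t(m, q)) ∨ s(r(k ∨ q)) ∨ s(t(k ∨ m ∨ q, t(k, q))) ∨ t(s(k ∨ m ∨ q), s(m ∨ p))
The extension variable absorbs all remaining arguments, so the whole application is rewritten.
Result:  r(u)

Answer: r(u)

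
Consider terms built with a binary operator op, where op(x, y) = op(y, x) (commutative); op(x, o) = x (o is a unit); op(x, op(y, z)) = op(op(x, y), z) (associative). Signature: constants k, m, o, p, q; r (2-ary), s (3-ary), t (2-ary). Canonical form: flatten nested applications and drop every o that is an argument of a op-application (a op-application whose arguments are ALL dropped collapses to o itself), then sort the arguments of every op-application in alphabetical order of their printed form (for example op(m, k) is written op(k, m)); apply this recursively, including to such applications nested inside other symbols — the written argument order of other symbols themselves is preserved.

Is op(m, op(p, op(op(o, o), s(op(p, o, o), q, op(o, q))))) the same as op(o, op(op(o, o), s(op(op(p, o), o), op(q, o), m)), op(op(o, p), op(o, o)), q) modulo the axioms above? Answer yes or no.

Left:  op(m, op(p, op(op(o, o), s(op(p, o, o), q, op(o, q)))))
  Merge nested applications:  op(m, p, o, o, s(op(p, o, o), q, op(o, q)))
  Canonicalize subterm:  s(op(p, o, o), q, op(o, q))  →  s(p, q, q)
  Unit:  drop o (×2)
  Order the arguments:  op(m, p, s(p, q, q))
Right:  op(o, op(op(o, o), s(op(op(p, o), o), op(q, o), m)), op(op(o, p), op(o, o)), q)
  Merge nested applications:  op(o, o, o, s(op(op(p, o), o), op(q, o), m), o, p, o, o, q)
  Canonicalize subterm:  s(op(op(p, o), o), op(q, o), m)  →  s(p, q, m)
  Drop the unit:  drop o (×6)
  Order the arguments:  op(p, q, s(p, q, m))

Answer: no — op(m, p, s(p, q, q)) vs op(p, q, s(p, q, m))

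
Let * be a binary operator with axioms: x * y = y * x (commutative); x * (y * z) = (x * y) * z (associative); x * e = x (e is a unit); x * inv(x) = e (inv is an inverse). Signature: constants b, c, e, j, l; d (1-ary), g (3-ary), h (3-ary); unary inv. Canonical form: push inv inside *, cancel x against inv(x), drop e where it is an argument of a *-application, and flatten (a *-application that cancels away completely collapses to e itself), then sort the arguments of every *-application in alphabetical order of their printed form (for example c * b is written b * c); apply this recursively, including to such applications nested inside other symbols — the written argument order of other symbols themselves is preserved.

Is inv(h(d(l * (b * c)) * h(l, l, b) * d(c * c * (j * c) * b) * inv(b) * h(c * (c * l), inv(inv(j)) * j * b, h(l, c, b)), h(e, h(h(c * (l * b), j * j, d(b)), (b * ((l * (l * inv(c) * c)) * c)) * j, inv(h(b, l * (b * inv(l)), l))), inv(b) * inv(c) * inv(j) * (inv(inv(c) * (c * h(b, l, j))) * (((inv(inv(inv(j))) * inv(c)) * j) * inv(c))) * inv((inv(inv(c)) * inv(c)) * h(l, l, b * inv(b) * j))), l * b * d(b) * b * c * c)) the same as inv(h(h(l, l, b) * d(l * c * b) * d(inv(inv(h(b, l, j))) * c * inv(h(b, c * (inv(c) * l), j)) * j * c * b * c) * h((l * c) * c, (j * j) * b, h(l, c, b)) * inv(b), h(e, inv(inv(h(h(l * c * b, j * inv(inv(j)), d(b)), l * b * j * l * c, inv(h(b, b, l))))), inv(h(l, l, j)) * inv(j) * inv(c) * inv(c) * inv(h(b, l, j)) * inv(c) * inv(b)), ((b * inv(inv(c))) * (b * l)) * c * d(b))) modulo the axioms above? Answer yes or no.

Left:  inv(h(d(l * (b * c)) * h(l, l, b) * d(c * c * (j * c) * b) * inv(b) * h(c * (c * l), inv(inv(j)) * j * b, h(l, c, b)), h(e, h(h(c * (l * b), j * j, d(b)), (b * ((l * (l * inv(c) * c)) * c)) * j, inv(h(b, l * (b * inv(l)), l))), inv(b) * inv(c) * inv(j) * (inv(inv(c) * (c * h(b, l, j))) * (((inv(inv(inv(j))) * inv(c)) * j) * inv(c))) * inv((inv(inv(c)) * inv(c)) * h(l, l, b * inv(b) * j))), l * b * d(b) * b * c * c))
  Push inv inside:  distribute inv over * and collapse double inv
  Collect:  inv(h(d(b * c * c * c * j) * d(b * c * l) * h(c * c * l, b * j * j, h(l, c, b)) * h(l, l, b) * inv(b), h(e, h(h(b * c * l, j * j, d(b)), b * c * j * l * l, inv(h(b, b, l))), inv(b) * inv(c) * inv(c) * inv(c) * inv(h(b, l, j)) * inv(h(l, l, j)) * inv(j)), b * b * c * c * d(b) * l))
Right:  inv(h(h(l, l, b) * d(l * c * b) * d(inv(inv(h(b, l, j))) * c * inv(h(b, c * (inv(c) * l), j)) * j * c * b * c) * h((l * c) * c, (j * j) * b, h(l, c, b)) * inv(b), h(e, inv(inv(h(h(l * c * b, j * inv(inv(j)), d(b)), l * b * j * l * c, inv(h(b, b, l))))), inv(h(l, l, j)) * inv(j) * inv(c) * inv(c) * inv(h(b, l, j)) * inv(c) * inv(b)), ((b * inv(inv(c))) * (b * l)) * c * d(b)))
  Push inv inside:  distribute inv over * and collapse double inv
  Collect terms:  inv(h(d(b * c * c * c * j) * d(b * c * l) * h(c * c * l, b * j * j, h(l, c, b)) * h(l, l, b) * inv(b), h(e, h(h(b * c * l, j * j, d(b)), b * c * j * l * l, inv(h(b, b, l))), inv(b) * inv(c) * inv(c) * inv(c) * inv(h(b, l, j)) * inv(h(l, l, j)) * inv(j)), b * b * c * c * d(b) * l))

Answer: yes — both canonical forms are inv(h(d(b * c * c * c * j) * d(b * c * l) * h(c * c * l, b * j * j, h(l, c, b)) * h(l, l, b) * inv(b), h(e, h(h(b * c * l, j * j, d(b)), b * c * j * l * l, inv(h(b, b, l))), inv(b) * inv(c) * inv(c) * inv(c) * inv(h(b, l, j)) * inv(h(l, l, j)) * inv(j)), b * b * c * c * d(b) * l))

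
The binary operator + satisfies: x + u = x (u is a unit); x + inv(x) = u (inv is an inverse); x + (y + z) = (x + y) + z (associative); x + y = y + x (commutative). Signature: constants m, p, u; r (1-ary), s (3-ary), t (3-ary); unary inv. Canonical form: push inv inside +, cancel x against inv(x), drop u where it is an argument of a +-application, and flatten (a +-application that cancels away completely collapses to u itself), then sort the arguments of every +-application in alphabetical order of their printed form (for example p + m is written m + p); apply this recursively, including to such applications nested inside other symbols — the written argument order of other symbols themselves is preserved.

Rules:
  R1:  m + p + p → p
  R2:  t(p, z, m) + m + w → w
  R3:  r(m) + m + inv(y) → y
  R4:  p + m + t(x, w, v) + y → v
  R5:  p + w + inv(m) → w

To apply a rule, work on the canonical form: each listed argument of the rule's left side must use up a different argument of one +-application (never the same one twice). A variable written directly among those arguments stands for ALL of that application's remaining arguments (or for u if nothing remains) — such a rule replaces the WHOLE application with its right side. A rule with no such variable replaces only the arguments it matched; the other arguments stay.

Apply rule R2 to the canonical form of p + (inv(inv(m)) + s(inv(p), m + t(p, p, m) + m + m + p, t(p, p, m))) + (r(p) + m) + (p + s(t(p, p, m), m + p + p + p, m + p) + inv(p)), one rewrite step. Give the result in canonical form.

Answer: m + m + p + r(p) + s(inv(p), m + m + p, t(p, p, m)) + s(t(p, p, m), m + p + p + p, m + p)

Derivation:
Canonical form:  m + m + p + r(p) + s(inv(p), m + m + m + p + t(p, p, m), t(p, p, m)) + s(t(p, p, m), m + p + p + p, m + p)
R2 matches:  uses m, t(p, p, m);  w := m + m + p, z := p
Every leftover argument binds to the variable; the entire application is replaced.
Giving:  m + m + p + r(p) + s(inv(p), m + m + p, t(p, p, m)) + s(t(p, p, m), m + p + p + p, m + p)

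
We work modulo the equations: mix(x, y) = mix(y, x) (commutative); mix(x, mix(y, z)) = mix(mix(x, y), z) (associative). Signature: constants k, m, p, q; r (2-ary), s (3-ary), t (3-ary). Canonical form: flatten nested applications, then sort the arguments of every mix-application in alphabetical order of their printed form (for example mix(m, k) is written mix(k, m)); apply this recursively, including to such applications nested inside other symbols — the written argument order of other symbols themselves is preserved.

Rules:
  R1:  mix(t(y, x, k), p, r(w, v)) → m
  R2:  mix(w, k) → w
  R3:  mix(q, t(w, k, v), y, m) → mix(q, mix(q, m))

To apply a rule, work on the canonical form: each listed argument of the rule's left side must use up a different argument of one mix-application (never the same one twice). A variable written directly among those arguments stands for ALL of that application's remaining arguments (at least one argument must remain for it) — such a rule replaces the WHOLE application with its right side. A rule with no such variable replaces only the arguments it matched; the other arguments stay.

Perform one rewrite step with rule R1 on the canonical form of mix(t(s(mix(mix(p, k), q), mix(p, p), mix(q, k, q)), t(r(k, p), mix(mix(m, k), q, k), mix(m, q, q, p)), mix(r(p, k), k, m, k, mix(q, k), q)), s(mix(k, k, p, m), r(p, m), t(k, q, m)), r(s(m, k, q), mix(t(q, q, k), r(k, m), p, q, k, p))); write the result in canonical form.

Answer: mix(r(s(m, k, q), mix(k, m, p, q)), s(mix(k, k, m, p), r(p, m), t(k, q, m)), t(s(mix(k, p, q), mix(p, p), mix(k, q, q)), t(r(k, p), mix(k, k, m, q), mix(m, p, q, q)), mix(k, k, k, m, q, q, r(p, k))))

Derivation:
Canonical form:  mix(r(s(m, k, q), mix(k, p, p, q, r(k, m), t(q, q, k))), s(mix(k, k, m, p), r(p, m), t(k, q, m)), t(s(mix(k, p, q), mix(p, p), mix(k, q, q)), t(r(k, p), mix(k, k, m, q), mix(m, p, q, q)), mix(k, k, k, m, q, q, r(p, k))))
Match R1:  consume p, r(k, m), t(q, q, k);  v := m, w := k, x := q, y := q
New term:  mix(r(s(m, k, q), mix(k, m, p, q)), s(mix(k, k, m, p), r(p, m), t(k, q, m)), t(s(mix(k, p, q), mix(p, p), mix(k, q, q)), t(r(k, p), mix(k, k, m, q), mix(m, p, q, q)), mix(k, k, k, m, q, q, r(p, k))))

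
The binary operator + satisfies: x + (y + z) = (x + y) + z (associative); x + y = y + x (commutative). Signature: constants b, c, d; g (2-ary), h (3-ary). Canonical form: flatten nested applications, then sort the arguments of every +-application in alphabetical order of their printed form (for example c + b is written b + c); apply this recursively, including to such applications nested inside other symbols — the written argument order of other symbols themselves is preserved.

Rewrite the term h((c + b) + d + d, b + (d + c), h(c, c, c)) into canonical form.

Focus inside:  (c + b) + d + d
Merge nested applications:  c + b + d + d
Sort arguments:  b + c + d + d
Rebuild:  h(b + c + d + d, b + c + d, h(c, c, c))

Answer: h(b + c + d + d, b + c + d, h(c, c, c))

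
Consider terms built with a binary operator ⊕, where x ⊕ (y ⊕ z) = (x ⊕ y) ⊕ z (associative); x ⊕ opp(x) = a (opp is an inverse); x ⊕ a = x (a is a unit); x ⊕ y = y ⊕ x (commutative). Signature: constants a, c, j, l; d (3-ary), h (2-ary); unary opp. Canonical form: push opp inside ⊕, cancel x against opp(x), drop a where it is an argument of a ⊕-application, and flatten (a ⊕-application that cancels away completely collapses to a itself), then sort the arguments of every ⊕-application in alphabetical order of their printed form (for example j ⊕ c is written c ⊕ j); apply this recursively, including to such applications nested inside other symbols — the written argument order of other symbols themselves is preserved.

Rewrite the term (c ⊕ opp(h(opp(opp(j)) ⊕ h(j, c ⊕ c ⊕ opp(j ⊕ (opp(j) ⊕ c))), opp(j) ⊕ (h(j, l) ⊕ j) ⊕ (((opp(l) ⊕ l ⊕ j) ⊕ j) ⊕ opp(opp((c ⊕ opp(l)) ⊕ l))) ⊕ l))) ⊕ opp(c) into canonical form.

Answer: opp(h(h(j, c) ⊕ j, c ⊕ h(j, l) ⊕ j ⊕ j ⊕ l))

Derivation:
Push opp inside:  distribute opp over ⊕ and collapse double opp
Cancel:  c cancels
Combine occurrences:  opp(h(h(j, c) ⊕ j, c ⊕ h(j, l) ⊕ j ⊕ j ⊕ l))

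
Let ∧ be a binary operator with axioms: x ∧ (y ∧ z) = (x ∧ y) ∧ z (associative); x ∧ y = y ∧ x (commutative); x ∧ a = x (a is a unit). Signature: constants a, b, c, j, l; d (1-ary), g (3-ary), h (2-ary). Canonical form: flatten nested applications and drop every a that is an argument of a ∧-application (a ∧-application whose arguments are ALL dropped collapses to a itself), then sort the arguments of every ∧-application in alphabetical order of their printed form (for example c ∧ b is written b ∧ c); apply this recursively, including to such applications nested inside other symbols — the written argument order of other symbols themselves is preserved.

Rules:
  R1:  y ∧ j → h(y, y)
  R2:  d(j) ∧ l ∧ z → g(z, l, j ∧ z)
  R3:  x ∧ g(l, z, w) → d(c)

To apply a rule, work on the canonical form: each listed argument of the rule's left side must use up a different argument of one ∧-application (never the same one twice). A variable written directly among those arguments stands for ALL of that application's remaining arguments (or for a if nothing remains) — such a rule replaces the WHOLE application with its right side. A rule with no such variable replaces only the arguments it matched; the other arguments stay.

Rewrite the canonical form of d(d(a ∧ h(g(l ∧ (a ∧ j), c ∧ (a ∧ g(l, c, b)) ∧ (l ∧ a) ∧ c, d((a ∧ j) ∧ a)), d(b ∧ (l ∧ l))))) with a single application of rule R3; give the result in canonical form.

Canonical form:  d(d(h(g(j ∧ l, c ∧ c ∧ g(l, c, b) ∧ l, d(j)), d(b ∧ l ∧ l))))
Apply R3:  consuming g(l, c, b);  w := b, x := c ∧ c ∧ l, z := c
The variable takes the whole remainder — replace the entire application.
Giving:  d(d(h(g(j ∧ l, d(c), d(j)), d(b ∧ l ∧ l))))

Answer: d(d(h(g(j ∧ l, d(c), d(j)), d(b ∧ l ∧ l))))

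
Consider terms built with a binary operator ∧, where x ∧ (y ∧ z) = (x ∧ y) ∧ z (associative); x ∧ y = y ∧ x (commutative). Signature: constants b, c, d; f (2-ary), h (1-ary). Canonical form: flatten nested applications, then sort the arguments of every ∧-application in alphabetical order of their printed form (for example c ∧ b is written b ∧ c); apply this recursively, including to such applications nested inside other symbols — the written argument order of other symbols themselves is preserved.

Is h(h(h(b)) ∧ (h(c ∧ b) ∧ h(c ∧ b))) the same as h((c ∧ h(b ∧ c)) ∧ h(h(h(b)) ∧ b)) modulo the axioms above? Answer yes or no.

Answer: no — h(h(b ∧ c) ∧ h(b ∧ c) ∧ h(h(b))) vs h(c ∧ h(b ∧ c) ∧ h(b ∧ h(h(b))))

Derivation:
Left:  h(h(h(b)) ∧ (h(c ∧ b) ∧ h(c ∧ b)))
  Descend into:  h(h(b)) ∧ (h(c ∧ b) ∧ h(c ∧ b))
  Un-nest:  h(h(b)) ∧ h(c ∧ b) ∧ h(c ∧ b)
  Inside:  h(c ∧ b)  →  h(b ∧ c)
  Canonicalize subterm:  h(c ∧ b)  →  h(b ∧ c)
  Sort:  h(b ∧ c) ∧ h(b ∧ c) ∧ h(h(b))
  Put back:  h(h(b ∧ c) ∧ h(b ∧ c) ∧ h(h(b)))
Right:  h((c ∧ h(b ∧ c)) ∧ h(h(h(b)) ∧ b))
  Descend into:  (c ∧ h(b ∧ c)) ∧ h(h(h(b)) ∧ b)
  Flatten:  c ∧ h(b ∧ c) ∧ h(h(h(b)) ∧ b)
  Simplify inside:  h(h(h(b)) ∧ b)  →  h(b ∧ h(h(b)))
  Sort:  c ∧ h(b ∧ c) ∧ h(b ∧ h(h(b)))
  Put back:  h(c ∧ h(b ∧ c) ∧ h(b ∧ h(h(b))))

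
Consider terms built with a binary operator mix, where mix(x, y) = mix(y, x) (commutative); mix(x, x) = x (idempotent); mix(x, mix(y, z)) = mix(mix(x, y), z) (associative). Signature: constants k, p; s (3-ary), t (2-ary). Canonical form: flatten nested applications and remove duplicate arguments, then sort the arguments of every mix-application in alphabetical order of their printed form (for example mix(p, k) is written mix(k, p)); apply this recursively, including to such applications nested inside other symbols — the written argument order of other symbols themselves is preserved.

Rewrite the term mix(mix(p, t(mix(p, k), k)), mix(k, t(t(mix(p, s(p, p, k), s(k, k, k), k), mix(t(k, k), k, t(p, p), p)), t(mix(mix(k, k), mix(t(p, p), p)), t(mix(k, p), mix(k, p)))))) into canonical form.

Flatten:  mix(p, t(mix(p, k), k), k, t(t(mix(p, s(p, p, k), s(k, k, k), k), mix(t(k, k), k, t(p, p), p)), t(mix(mix(k, k), mix(t(p, p), p)), t(mix(k, p), mix(k, p)))))
Simplify inside:  t(mix(p, k), k)  →  t(mix(k, p), k)
Inside:  t(t(mix(p, s(p, p, k), s(k, k, k), k), mix(t(k, k), k, t(p, p), p)), t(mix(mix(k, k), mix(t(p, p), p)), t(mix(k, p), mix(k, p))))  →  t(t(mix(k, p, s(k, k, k), s(p, p, k)), mix(k, p, t(k, k), t(p, p))), t(mix(k, p, t(p, p)), t(mix(k, p), mix(k, p))))
Sort arguments:  mix(k, p, t(mix(k, p), k), t(t(mix(k, p, s(k, k, k), s(p, p, k)), mix(k, p, t(k, k), t(p, p))), t(mix(k, p, t(p, p)), t(mix(k, p), mix(k, p)))))

Answer: mix(k, p, t(mix(k, p), k), t(t(mix(k, p, s(k, k, k), s(p, p, k)), mix(k, p, t(k, k), t(p, p))), t(mix(k, p, t(p, p)), t(mix(k, p), mix(k, p)))))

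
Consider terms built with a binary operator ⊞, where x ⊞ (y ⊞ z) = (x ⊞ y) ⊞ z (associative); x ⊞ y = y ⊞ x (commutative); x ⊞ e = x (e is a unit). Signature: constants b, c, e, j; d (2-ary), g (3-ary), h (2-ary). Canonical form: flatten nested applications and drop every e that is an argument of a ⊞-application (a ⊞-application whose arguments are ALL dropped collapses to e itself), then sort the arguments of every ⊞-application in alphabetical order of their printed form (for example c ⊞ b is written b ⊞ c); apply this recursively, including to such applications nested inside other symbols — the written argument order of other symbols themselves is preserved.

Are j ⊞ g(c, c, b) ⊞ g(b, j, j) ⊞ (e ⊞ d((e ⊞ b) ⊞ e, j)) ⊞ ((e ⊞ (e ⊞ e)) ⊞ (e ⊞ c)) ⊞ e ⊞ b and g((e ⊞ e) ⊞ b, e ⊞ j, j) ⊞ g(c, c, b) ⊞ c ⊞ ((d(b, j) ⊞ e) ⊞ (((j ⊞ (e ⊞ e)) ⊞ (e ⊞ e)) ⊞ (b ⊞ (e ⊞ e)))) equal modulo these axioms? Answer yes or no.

Answer: yes — both canonical forms are b ⊞ c ⊞ d(b, j) ⊞ g(b, j, j) ⊞ g(c, c, b) ⊞ j

Derivation:
Left:  j ⊞ g(c, c, b) ⊞ g(b, j, j) ⊞ (e ⊞ d((e ⊞ b) ⊞ e, j)) ⊞ ((e ⊞ (e ⊞ e)) ⊞ (e ⊞ c)) ⊞ e ⊞ b
  Merge nested applications:  j ⊞ g(c, c, b) ⊞ g(b, j, j) ⊞ e ⊞ d((e ⊞ b) ⊞ e, j) ⊞ e ⊞ e ⊞ e ⊞ e ⊞ c ⊞ e ⊞ b
  Canonicalize subterm:  d((e ⊞ b) ⊞ e, j)  →  d(b, j)
  Units out:  drop e (×6)
  Sort:  b ⊞ c ⊞ d(b, j) ⊞ g(b, j, j) ⊞ g(c, c, b) ⊞ j
Right:  g((e ⊞ e) ⊞ b, e ⊞ j, j) ⊞ g(c, c, b) ⊞ c ⊞ ((d(b, j) ⊞ e) ⊞ (((j ⊞ (e ⊞ e)) ⊞ (e ⊞ e)) ⊞ (b ⊞ (e ⊞ e))))
  Flatten:  g((e ⊞ e) ⊞ b, e ⊞ j, j) ⊞ g(c, c, b) ⊞ c ⊞ d(b, j) ⊞ e ⊞ j ⊞ e ⊞ e ⊞ e ⊞ e ⊞ b ⊞ e ⊞ e
  Canonicalize subterm:  g((e ⊞ e) ⊞ b, e ⊞ j, j)  →  g(b, j, j)
  Drop the unit:  drop e (×7)
  Sort arguments:  b ⊞ c ⊞ d(b, j) ⊞ g(b, j, j) ⊞ g(c, c, b) ⊞ j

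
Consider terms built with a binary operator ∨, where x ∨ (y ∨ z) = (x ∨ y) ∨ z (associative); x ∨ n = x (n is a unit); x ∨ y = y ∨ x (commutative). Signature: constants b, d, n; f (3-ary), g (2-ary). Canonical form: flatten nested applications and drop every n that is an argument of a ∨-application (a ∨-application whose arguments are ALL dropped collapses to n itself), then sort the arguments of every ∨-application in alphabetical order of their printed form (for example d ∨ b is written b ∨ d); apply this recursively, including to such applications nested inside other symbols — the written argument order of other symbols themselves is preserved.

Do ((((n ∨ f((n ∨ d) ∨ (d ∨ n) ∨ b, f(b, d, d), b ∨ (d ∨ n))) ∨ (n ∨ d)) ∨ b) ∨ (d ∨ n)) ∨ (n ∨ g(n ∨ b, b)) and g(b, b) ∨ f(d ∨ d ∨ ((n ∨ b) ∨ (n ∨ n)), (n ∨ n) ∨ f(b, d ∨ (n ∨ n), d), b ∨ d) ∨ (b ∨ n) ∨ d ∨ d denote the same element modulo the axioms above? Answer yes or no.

Answer: yes — both canonical forms are b ∨ d ∨ d ∨ f(b ∨ d ∨ d, f(b, d, d), b ∨ d) ∨ g(b, b)

Derivation:
Left:  ((((n ∨ f((n ∨ d) ∨ (d ∨ n) ∨ b, f(b, d, d), b ∨ (d ∨ n))) ∨ (n ∨ d)) ∨ b) ∨ (d ∨ n)) ∨ (n ∨ g(n ∨ b, b))
  Merge nested applications:  n ∨ f((n ∨ d) ∨ (d ∨ n) ∨ b, f(b, d, d), b ∨ (d ∨ n)) ∨ n ∨ d ∨ b ∨ d ∨ n ∨ n ∨ g(n ∨ b, b)
  Inside:  f((n ∨ d) ∨ (d ∨ n) ∨ b, f(b, d, d), b ∨ (d ∨ n))  →  f(b ∨ d ∨ d, f(b, d, d), b ∨ d)
  Canonicalize subterm:  g(n ∨ b, b)  →  g(b, b)
  Drop the unit:  drop n (×4)
  Sort:  b ∨ d ∨ d ∨ f(b ∨ d ∨ d, f(b, d, d), b ∨ d) ∨ g(b, b)
Right:  g(b, b) ∨ f(d ∨ d ∨ ((n ∨ b) ∨ (n ∨ n)), (n ∨ n) ∨ f(b, d ∨ (n ∨ n), d), b ∨ d) ∨ (b ∨ n) ∨ d ∨ d
  Flatten:  g(b, b) ∨ f(d ∨ d ∨ ((n ∨ b) ∨ (n ∨ n)), (n ∨ n) ∨ f(b, d ∨ (n ∨ n), d), b ∨ d) ∨ b ∨ n ∨ d ∨ d
  Simplify inside:  f(d ∨ d ∨ ((n ∨ b) ∨ (n ∨ n)), (n ∨ n) ∨ f(b, d ∨ (n ∨ n), d), b ∨ d)  →  f(b ∨ d ∨ d, f(b, d, d), b ∨ d)
  Unit:  drop n
  Sort arguments:  b ∨ d ∨ d ∨ f(b ∨ d ∨ d, f(b, d, d), b ∨ d) ∨ g(b, b)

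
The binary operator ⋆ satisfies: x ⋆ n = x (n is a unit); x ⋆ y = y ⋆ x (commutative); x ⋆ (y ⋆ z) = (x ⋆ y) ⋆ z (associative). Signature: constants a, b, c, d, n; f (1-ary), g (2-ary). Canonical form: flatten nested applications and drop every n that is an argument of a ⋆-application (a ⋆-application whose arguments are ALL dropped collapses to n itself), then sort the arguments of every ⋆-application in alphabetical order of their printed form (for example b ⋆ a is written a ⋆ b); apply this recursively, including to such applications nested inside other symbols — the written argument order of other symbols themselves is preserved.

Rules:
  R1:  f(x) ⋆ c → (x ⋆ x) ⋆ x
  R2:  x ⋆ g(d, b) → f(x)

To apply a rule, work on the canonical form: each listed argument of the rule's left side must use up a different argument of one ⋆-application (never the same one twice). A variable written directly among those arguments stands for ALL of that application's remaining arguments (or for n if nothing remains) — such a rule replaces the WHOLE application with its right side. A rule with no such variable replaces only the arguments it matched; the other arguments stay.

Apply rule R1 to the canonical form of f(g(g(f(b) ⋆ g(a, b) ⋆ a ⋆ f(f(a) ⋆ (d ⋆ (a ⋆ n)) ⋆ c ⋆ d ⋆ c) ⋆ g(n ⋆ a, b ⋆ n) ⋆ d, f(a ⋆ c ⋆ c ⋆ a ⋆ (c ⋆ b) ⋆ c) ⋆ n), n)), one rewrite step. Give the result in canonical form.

Answer: f(g(g(a ⋆ d ⋆ f(a ⋆ a ⋆ a ⋆ a ⋆ c ⋆ d ⋆ d) ⋆ f(b) ⋆ g(a, b) ⋆ g(a, b), f(a ⋆ a ⋆ b ⋆ c ⋆ c ⋆ c ⋆ c)), n))

Derivation:
Canonical form:  f(g(g(a ⋆ d ⋆ f(a ⋆ c ⋆ c ⋆ d ⋆ d ⋆ f(a)) ⋆ f(b) ⋆ g(a, b) ⋆ g(a, b), f(a ⋆ a ⋆ b ⋆ c ⋆ c ⋆ c ⋆ c)), n))
Apply R1:  consuming c, f(a);  x := a
Result:  f(g(g(a ⋆ d ⋆ f(a ⋆ a ⋆ a ⋆ a ⋆ c ⋆ d ⋆ d) ⋆ f(b) ⋆ g(a, b) ⋆ g(a, b), f(a ⋆ a ⋆ b ⋆ c ⋆ c ⋆ c ⋆ c)), n))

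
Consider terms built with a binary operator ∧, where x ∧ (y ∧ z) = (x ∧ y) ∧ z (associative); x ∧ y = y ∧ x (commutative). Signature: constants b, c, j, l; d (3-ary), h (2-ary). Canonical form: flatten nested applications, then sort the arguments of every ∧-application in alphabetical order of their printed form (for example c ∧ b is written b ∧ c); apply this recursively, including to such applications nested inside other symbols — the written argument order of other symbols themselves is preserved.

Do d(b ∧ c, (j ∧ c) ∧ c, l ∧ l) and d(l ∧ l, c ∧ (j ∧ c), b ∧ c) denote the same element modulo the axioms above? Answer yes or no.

Answer: no — d(b ∧ c, c ∧ c ∧ j, l ∧ l) vs d(l ∧ l, c ∧ c ∧ j, b ∧ c)

Derivation:
Left:  d(b ∧ c, (j ∧ c) ∧ c, l ∧ l)
  Work inside:  (j ∧ c) ∧ c
  Merge nested applications:  j ∧ c ∧ c
  Sort:  c ∧ c ∧ j
  Put back:  d(b ∧ c, c ∧ c ∧ j, l ∧ l)
Right:  d(l ∧ l, c ∧ (j ∧ c), b ∧ c)
  Work inside:  c ∧ (j ∧ c)
  Un-nest:  c ∧ j ∧ c
  Sort arguments:  c ∧ c ∧ j
  Put back:  d(l ∧ l, c ∧ c ∧ j, b ∧ c)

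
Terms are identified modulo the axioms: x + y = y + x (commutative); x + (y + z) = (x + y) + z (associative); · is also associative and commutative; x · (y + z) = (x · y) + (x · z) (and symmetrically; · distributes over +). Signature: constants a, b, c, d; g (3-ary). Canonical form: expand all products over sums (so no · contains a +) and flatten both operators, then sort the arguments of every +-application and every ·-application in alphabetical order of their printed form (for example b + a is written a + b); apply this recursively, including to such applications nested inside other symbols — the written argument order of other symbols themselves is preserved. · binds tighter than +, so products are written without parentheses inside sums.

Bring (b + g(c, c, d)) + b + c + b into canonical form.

Merge nested applications:  b + g(c, c, d) + b + c + b
Order the arguments:  b + b + b + c + g(c, c, d)

Answer: b + b + b + c + g(c, c, d)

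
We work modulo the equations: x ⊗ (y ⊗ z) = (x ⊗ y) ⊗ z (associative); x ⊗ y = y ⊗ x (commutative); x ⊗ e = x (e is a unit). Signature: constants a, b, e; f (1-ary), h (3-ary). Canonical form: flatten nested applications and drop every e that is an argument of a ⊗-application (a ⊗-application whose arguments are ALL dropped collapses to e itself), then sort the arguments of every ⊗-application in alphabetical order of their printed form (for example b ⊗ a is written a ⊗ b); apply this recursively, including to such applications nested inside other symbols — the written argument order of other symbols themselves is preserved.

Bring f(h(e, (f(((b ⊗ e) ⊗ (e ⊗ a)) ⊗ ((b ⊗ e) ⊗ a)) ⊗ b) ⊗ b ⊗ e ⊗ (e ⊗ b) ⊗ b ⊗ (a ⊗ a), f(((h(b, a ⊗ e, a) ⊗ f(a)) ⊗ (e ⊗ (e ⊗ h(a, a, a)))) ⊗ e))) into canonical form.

Focus inside:  (f(((b ⊗ e) ⊗ (e ⊗ a)) ⊗ ((b ⊗ e) ⊗ a)) ⊗ b) ⊗ b ⊗ e ⊗ (e ⊗ b) ⊗ b ⊗ (a ⊗ a)
Flatten:  f(((b ⊗ e) ⊗ (e ⊗ a)) ⊗ ((b ⊗ e) ⊗ a)) ⊗ b ⊗ b ⊗ e ⊗ e ⊗ b ⊗ b ⊗ a ⊗ a
Inside:  f(((b ⊗ e) ⊗ (e ⊗ a)) ⊗ ((b ⊗ e) ⊗ a))  →  f(a ⊗ a ⊗ b ⊗ b)
Units out:  drop e (×2)
Sort arguments:  a ⊗ a ⊗ b ⊗ b ⊗ b ⊗ b ⊗ f(a ⊗ a ⊗ b ⊗ b)
Reassemble:  f(h(e, a ⊗ a ⊗ b ⊗ b ⊗ b ⊗ b ⊗ f(a ⊗ a ⊗ b ⊗ b), f(f(a) ⊗ h(a, a, a) ⊗ h(b, a, a))))

Answer: f(h(e, a ⊗ a ⊗ b ⊗ b ⊗ b ⊗ b ⊗ f(a ⊗ a ⊗ b ⊗ b), f(f(a) ⊗ h(a, a, a) ⊗ h(b, a, a))))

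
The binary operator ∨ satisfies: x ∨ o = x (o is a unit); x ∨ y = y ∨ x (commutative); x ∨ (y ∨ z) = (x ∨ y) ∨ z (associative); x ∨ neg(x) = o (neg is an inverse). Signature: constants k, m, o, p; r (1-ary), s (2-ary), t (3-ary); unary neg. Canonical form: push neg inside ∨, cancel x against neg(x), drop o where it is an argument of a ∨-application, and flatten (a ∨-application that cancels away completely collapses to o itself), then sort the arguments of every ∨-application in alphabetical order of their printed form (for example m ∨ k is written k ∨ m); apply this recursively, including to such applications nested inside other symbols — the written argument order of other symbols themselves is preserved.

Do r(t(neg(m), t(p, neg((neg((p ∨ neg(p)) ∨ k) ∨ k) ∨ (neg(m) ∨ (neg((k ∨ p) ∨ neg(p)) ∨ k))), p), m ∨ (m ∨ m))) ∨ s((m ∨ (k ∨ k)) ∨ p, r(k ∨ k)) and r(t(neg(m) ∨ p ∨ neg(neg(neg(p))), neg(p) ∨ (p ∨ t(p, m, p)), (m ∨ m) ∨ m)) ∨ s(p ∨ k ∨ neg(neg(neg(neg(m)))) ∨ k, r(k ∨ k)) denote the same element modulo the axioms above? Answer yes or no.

Left:  r(t(neg(m), t(p, neg((neg((p ∨ neg(p)) ∨ k) ∨ k) ∨ (neg(m) ∨ (neg((k ∨ p) ∨ neg(p)) ∨ k))), p), m ∨ (m ∨ m))) ∨ s((m ∨ (k ∨ k)) ∨ p, r(k ∨ k))
  Push neg inside:  distribute neg over ∨ and collapse double neg
  Collect terms:  r(t(neg(m), t(p, m, p), m ∨ m ∨ m)) ∨ s(k ∨ k ∨ m ∨ p, r(k ∨ k))
Right:  r(t(neg(m) ∨ p ∨ neg(neg(neg(p))), neg(p) ∨ (p ∨ t(p, m, p)), (m ∨ m) ∨ m)) ∨ s(p ∨ k ∨ neg(neg(neg(neg(m)))) ∨ k, r(k ∨ k))
  Push neg inside:  distribute neg over ∨ and collapse double neg
  Collect:  r(t(neg(m), t(p, m, p), m ∨ m ∨ m)) ∨ s(k ∨ k ∨ m ∨ p, r(k ∨ k))

Answer: yes — both canonical forms are r(t(neg(m), t(p, m, p), m ∨ m ∨ m)) ∨ s(k ∨ k ∨ m ∨ p, r(k ∨ k))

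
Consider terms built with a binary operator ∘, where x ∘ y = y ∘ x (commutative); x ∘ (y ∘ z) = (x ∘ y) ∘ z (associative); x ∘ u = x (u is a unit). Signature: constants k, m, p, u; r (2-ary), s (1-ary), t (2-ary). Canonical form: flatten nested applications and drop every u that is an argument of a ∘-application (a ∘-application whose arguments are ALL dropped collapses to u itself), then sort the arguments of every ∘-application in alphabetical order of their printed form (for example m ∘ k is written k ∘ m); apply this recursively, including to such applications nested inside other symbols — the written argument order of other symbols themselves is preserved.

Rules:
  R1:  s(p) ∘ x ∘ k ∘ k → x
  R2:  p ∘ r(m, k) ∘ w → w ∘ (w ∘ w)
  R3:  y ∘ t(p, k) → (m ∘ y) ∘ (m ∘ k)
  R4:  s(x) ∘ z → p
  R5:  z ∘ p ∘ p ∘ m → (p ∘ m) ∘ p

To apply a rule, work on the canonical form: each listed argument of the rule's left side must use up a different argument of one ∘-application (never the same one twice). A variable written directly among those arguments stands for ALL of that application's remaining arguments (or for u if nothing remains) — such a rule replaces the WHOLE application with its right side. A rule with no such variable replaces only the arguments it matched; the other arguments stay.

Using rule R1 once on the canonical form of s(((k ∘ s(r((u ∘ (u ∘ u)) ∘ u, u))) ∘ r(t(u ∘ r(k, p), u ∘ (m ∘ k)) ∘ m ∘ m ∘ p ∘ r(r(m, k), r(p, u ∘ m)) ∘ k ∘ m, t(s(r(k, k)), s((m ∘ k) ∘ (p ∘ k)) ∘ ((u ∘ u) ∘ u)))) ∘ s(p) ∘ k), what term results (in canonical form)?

Canonical form:  s(k ∘ k ∘ r(k ∘ m ∘ m ∘ m ∘ p ∘ r(r(m, k), r(p, m)) ∘ t(r(k, p), k ∘ m), t(s(r(k, k)), s(k ∘ k ∘ m ∘ p))) ∘ s(p) ∘ s(r(u, u)))
Apply R1:  consuming k, k, s(p);  x := r(k ∘ m ∘ m ∘ m ∘ p ∘ r(r(m, k), r(p, m)) ∘ t(r(k, p), k ∘ m), t(s(r(k, k)), s(k ∘ k ∘ m ∘ p))) ∘ s(r(u, u))
Every leftover argument binds to the variable; the entire application is replaced.
Giving:  s(r(k ∘ m ∘ m ∘ m ∘ p ∘ r(r(m, k), r(p, m)) ∘ t(r(k, p), k ∘ m), t(s(r(k, k)), s(k ∘ k ∘ m ∘ p))) ∘ s(r(u, u)))

Answer: s(r(k ∘ m ∘ m ∘ m ∘ p ∘ r(r(m, k), r(p, m)) ∘ t(r(k, p), k ∘ m), t(s(r(k, k)), s(k ∘ k ∘ m ∘ p))) ∘ s(r(u, u)))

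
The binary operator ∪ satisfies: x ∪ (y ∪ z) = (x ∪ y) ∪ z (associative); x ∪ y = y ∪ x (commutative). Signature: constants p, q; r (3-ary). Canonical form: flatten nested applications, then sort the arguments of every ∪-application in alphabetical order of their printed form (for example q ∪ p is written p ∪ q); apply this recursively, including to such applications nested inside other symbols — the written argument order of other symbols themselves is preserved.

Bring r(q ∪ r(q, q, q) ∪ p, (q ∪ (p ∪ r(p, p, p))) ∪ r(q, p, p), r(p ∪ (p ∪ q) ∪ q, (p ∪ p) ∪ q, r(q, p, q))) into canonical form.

Answer: r(p ∪ q ∪ r(q, q, q), p ∪ q ∪ r(p, p, p) ∪ r(q, p, p), r(p ∪ p ∪ q ∪ q, p ∪ p ∪ q, r(q, p, q)))

Derivation:
Focus inside:  (q ∪ (p ∪ r(p, p, p))) ∪ r(q, p, p)
Un-nest:  q ∪ p ∪ r(p, p, p) ∪ r(q, p, p)
Sort arguments:  p ∪ q ∪ r(p, p, p) ∪ r(q, p, p)
Rebuild:  r(p ∪ q ∪ r(q, q, q), p ∪ q ∪ r(p, p, p) ∪ r(q, p, p), r(p ∪ p ∪ q ∪ q, p ∪ p ∪ q, r(q, p, q)))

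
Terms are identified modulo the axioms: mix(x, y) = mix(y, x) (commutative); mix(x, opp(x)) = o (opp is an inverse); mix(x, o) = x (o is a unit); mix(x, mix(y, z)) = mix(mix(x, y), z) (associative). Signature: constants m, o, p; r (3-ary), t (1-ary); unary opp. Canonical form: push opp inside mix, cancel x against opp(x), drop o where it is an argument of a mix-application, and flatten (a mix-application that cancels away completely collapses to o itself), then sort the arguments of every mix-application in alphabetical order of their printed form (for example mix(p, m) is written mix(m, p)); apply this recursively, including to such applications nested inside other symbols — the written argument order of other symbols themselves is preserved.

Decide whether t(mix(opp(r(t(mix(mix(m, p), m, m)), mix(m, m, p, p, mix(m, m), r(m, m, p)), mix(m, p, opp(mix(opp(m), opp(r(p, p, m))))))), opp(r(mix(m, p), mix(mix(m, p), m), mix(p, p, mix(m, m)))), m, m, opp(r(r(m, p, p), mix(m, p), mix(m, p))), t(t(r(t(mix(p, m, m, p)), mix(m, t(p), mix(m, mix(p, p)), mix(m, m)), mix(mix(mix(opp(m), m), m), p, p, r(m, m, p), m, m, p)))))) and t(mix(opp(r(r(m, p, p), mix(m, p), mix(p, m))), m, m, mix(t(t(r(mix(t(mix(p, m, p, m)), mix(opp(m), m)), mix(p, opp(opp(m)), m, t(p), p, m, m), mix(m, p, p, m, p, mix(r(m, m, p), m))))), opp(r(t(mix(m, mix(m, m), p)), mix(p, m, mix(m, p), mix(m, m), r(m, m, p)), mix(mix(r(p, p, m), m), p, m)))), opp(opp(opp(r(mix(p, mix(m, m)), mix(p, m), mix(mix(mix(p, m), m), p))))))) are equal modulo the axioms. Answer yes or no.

Answer: no — t(mix(m, m, opp(r(mix(m, p), mix(m, m, p), mix(m, m, p, p))), opp(r(r(m, p, p), mix(m, p), mix(m, p))), opp(r(t(mix(m, m, m, p)), mix(m, m, m, m, p, p, r(m, m, p)), mix(m, m, p, r(p, p, m)))), t(t(r(t(mix(m, m, p, p)), mix(m, m, m, m, p, p, t(p)), mix(m, m, m, p, p, p, r(m, m, p))))))) vs t(mix(m, m, opp(r(mix(m, m, p), mix(m, p), mix(m, m, p, p))), opp(r(r(m, p, p), mix(m, p), mix(m, p))), opp(r(t(mix(m, m, m, p)), mix(m, m, m, m, p, p, r(m, m, p)), mix(m, m, p, r(p, p, m)))), t(t(r(t(mix(m, m, p, p)), mix(m, m, m, m, p, p, t(p)), mix(m, m, m, p, p, p, r(m, m, p)))))))

Derivation:
Left:  t(mix(opp(r(t(mix(mix(m, p), m, m)), mix(m, m, p, p, mix(m, m), r(m, m, p)), mix(m, p, opp(mix(opp(m), opp(r(p, p, m))))))), opp(r(mix(m, p), mix(mix(m, p), m), mix(p, p, mix(m, m)))), m, m, opp(r(r(m, p, p), mix(m, p), mix(m, p))), t(t(r(t(mix(p, m, m, p)), mix(m, t(p), mix(m, mix(p, p)), mix(m, m)), mix(mix(mix(opp(m), m), m), p, p, r(m, m, p), m, m, p))))))
  Focus inside:  mix(opp(r(t(mix(mix(m, p), m, m)), mix(m, m, p, p, mix(m, m), r(m, m, p)), mix(m, p, opp(mix(opp(m), opp(r(p, p, m))))))), opp(r(mix(m, p), mix(mix(m, p), m), mix(p, p, mix(m, m)))), m, m, opp(r(r(m, p, p), mix(m, p), mix(m, p))), t(t(r(t(mix(p, m, m, p)), mix(m, t(p), mix(m, mix(p, p)), mix(m, m)), mix(mix(mix(opp(m), m), m), p, p, r(m, m, p), m, m, p)))))
  Push opp inside:  distribute opp over mix and collapse double opp
  Collect:  mix(opp(r(t(mix(m, m, m, p)), mix(m, m, m, m, p, p, r(m, m, p)), mix(m, m, p, r(p, p, m)))), opp(r(mix(m, p), mix(m, m, p), mix(m, m, p, p))), m, m, opp(r(r(m, p, p), mix(m, p), mix(m, p))), t(t(r(t(mix(m, m, p, p)), mix(m, m, m, m, p, p, t(p)), mix(m, m, m, p, p, p, r(m, m, p))))))
  Sort:  mix(m, m, opp(r(mix(m, p), mix(m, m, p), mix(m, m, p, p))), opp(r(r(m, p, p), mix(m, p), mix(m, p))), opp(r(t(mix(m, m, m, p)), mix(m, m, m, m, p, p, r(m, m, p)), mix(m, m, p, r(p, p, m)))), t(t(r(t(mix(m, m, p, p)), mix(m, m, m, m, p, p, t(p)), mix(m, m, m, p, p, p, r(m, m, p))))))
  Rebuild:  t(mix(m, m, opp(r(mix(m, p), mix(m, m, p), mix(m, m, p, p))), opp(r(r(m, p, p), mix(m, p), mix(m, p))), opp(r(t(mix(m, m, m, p)), mix(m, m, m, m, p, p, r(m, m, p)), mix(m, m, p, r(p, p, m)))), t(t(r(t(mix(m, m, p, p)), mix(m, m, m, m, p, p, t(p)), mix(m, m, m, p, p, p, r(m, m, p)))))))
Right:  t(mix(opp(r(r(m, p, p), mix(m, p), mix(p, m))), m, m, mix(t(t(r(mix(t(mix(p, m, p, m)), mix(opp(m), m)), mix(p, opp(opp(m)), m, t(p), p, m, m), mix(m, p, p, m, p, mix(r(m, m, p), m))))), opp(r(t(mix(m, mix(m, m), p)), mix(p, m, mix(m, p), mix(m, m), r(m, m, p)), mix(mix(r(p, p, m), m), p, m)))), opp(opp(opp(r(mix(p, mix(m, m)), mix(p, m), mix(mix(mix(p, m), m), p)))))))
  Work inside:  mix(opp(r(r(m, p, p), mix(m, p), mix(p, m))), m, m, mix(t(t(r(mix(t(mix(p, m, p, m)), mix(opp(m), m)), mix(p, opp(opp(m)), m, t(p), p, m, m), mix(m, p, p, m, p, mix(r(m, m, p), m))))), opp(r(t(mix(m, mix(m, m), p)), mix(p, m, mix(m, p), mix(m, m), r(m, m, p)), mix(mix(r(p, p, m), m), p, m)))), opp(opp(opp(r(mix(p, mix(m, m)), mix(p, m), mix(mix(mix(p, m), m), p))))))
  Push opp inside:  distribute opp over mix and collapse double opp
  Collect:  mix(opp(r(r(m, p, p), mix(m, p), mix(m, p))), m, m, t(t(r(t(mix(m, m, p, p)), mix(m, m, m, m, p, p, t(p)), mix(m, m, m, p, p, p, r(m, m, p))))), opp(r(t(mix(m, m, m, p)), mix(m, m, m, m, p, p, r(m, m, p)), mix(m, m, p, r(p, p, m)))), opp(r(mix(m, m, p), mix(m, p), mix(m, m, p, p))))
  Sort:  mix(m, m, opp(r(mix(m, m, p), mix(m, p), mix(m, m, p, p))), opp(r(r(m, p, p), mix(m, p), mix(m, p))), opp(r(t(mix(m, m, m, p)), mix(m, m, m, m, p, p, r(m, m, p)), mix(m, m, p, r(p, p, m)))), t(t(r(t(mix(m, m, p, p)), mix(m, m, m, m, p, p, t(p)), mix(m, m, m, p, p, p, r(m, m, p))))))
  Put back:  t(mix(m, m, opp(r(mix(m, m, p), mix(m, p), mix(m, m, p, p))), opp(r(r(m, p, p), mix(m, p), mix(m, p))), opp(r(t(mix(m, m, m, p)), mix(m, m, m, m, p, p, r(m, m, p)), mix(m, m, p, r(p, p, m)))), t(t(r(t(mix(m, m, p, p)), mix(m, m, m, m, p, p, t(p)), mix(m, m, m, p, p, p, r(m, m, p)))))))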